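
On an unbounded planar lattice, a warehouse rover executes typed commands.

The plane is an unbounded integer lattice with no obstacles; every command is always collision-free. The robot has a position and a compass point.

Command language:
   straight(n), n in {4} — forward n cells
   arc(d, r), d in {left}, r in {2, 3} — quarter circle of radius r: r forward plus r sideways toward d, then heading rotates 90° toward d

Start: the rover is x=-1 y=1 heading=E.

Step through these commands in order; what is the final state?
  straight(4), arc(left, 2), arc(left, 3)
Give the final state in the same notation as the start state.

t0: x=-1 y=1 heading=E
1. straight(4) → x=3 y=1 heading=E
2. arc(left, 2) → x=5 y=3 heading=N
3. arc(left, 3) → x=2 y=6 heading=W

x=2 y=6 heading=W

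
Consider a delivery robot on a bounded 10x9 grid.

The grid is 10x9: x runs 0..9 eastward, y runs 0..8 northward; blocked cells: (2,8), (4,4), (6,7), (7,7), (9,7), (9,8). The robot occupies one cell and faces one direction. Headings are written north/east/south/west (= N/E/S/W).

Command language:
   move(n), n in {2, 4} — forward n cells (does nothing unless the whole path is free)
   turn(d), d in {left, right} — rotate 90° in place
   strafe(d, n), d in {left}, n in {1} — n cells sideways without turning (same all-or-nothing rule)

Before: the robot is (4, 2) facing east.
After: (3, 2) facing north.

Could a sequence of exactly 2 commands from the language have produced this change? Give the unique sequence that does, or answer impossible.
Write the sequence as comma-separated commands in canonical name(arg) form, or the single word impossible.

key: cell and facing (now N) both changed — the 2 commands mix motion and turning
from: (4, 2) facing east
1. turn(left) → (4, 2) facing north
2. strafe(left, 1) → (3, 2) facing north
uniquely the one of 25 2-step routes that fits.

turn(left), strafe(left, 1)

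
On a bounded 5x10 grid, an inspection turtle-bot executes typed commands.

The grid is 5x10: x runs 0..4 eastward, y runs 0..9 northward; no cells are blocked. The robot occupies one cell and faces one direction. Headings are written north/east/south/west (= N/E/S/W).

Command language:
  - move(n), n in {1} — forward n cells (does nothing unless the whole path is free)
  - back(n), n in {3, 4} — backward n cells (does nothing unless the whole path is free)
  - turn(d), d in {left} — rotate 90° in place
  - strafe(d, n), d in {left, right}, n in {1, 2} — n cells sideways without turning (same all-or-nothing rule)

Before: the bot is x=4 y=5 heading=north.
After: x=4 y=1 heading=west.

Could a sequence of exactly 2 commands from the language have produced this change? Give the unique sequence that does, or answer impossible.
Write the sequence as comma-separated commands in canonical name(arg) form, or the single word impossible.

key: running turn(left) before back(4) would end elsewhere — order is forced
t0: x=4 y=5 heading=north
step 1 (back(4)): x=4 y=1 heading=north
step 2 (turn(left)): x=4 y=1 heading=west
all 64 alternatives checked — unique.

back(4), turn(left)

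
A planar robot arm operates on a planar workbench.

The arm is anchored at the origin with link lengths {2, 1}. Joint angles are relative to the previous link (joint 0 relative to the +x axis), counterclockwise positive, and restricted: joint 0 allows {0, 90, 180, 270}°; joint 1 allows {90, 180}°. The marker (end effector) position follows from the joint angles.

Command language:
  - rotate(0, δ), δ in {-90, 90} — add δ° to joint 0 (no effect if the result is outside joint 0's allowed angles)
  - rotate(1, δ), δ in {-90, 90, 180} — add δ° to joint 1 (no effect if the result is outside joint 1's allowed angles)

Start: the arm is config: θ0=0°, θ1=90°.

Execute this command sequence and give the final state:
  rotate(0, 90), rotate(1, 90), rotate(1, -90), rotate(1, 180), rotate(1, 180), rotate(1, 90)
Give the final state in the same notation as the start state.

config: θ0=90°, θ1=180°

t0: config: θ0=0°, θ1=90°
[1] after rotate(0, 90): config: θ0=90°, θ1=90°
[2] after rotate(1, 90): config: θ0=90°, θ1=180°
[3] after rotate(1, -90): config: θ0=90°, θ1=90°
[4] after rotate(1, 180): config: θ0=90°, θ1=90°
[5] after rotate(1, 180): config: θ0=90°, θ1=90°
[6] after rotate(1, 90): config: θ0=90°, θ1=180°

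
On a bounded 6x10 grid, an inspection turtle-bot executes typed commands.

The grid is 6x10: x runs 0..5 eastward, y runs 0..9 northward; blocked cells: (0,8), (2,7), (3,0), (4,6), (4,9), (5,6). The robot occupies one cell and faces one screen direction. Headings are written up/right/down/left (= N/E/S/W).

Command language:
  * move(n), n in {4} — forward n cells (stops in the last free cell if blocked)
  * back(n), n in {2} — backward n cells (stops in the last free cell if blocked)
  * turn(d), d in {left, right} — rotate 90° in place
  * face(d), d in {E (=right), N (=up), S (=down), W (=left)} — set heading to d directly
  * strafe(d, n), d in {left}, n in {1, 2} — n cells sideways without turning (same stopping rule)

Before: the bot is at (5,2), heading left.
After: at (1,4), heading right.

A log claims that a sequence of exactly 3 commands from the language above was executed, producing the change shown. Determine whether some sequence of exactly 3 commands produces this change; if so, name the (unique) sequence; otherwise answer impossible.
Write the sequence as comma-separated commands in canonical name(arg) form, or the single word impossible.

key: position moved to (1,4) AND the heading swung to E — translation plus rotation needed
initial: at (5,2), heading left
step 1 (move(4)): at (1,2), heading left
step 2 (face(E)): at (1,2), heading right
step 3 (strafe(left, 2)): at (1,4), heading right
all 1000 alternatives checked — unique.

move(4), face(E), strafe(left, 2)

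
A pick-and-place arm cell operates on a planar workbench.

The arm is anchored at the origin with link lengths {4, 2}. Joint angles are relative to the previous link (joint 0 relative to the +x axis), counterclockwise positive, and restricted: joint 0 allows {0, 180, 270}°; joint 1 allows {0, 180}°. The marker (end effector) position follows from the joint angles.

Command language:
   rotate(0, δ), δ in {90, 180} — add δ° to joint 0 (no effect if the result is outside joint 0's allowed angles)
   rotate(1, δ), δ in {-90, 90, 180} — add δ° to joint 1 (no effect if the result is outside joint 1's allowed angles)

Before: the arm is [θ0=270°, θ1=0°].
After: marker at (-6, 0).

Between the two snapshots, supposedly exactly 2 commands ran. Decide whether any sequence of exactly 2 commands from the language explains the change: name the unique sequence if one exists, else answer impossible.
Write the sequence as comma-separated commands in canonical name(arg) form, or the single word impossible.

rotate(0, 90), rotate(0, 180)

key: running rotate(0, 180) before rotate(0, 90) would end elsewhere — order is forced
from: [θ0=270°, θ1=0°]
step 1 (rotate(0, 90)): [θ0=0°, θ1=0°]
step 2 (rotate(0, 180)): [θ0=180°, θ1=0°]
all 25 alternatives checked — unique.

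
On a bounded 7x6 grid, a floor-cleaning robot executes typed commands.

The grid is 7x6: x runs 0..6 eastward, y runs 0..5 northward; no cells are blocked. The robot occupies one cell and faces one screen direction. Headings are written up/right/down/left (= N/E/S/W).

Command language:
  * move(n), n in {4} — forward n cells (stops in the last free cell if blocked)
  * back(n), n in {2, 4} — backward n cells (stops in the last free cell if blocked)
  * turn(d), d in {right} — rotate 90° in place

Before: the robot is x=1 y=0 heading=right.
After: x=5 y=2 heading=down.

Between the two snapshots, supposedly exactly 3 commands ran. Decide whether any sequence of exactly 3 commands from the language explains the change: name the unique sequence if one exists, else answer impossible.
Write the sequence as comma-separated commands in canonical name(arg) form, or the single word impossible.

move(4), turn(right), back(2)

key: running back(2) before move(4) would end elsewhere — order is forced
initial: x=1 y=0 heading=right
1. move(4) → x=5 y=0 heading=right
2. turn(right) → x=5 y=0 heading=down
3. back(2) → x=5 y=2 heading=down
no rival 3-sequence matches.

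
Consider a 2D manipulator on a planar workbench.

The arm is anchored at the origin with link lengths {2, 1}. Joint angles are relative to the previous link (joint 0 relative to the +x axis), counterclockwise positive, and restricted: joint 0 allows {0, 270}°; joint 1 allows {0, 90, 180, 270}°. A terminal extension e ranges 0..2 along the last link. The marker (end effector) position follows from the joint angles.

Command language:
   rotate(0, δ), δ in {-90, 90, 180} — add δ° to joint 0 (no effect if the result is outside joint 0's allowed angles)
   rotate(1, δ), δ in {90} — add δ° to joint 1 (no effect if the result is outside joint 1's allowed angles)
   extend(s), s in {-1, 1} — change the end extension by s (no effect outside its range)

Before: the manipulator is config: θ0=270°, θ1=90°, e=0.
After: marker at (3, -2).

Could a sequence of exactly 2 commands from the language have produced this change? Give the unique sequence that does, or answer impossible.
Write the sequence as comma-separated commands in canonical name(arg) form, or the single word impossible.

extend(1), extend(1)

t0: config: θ0=270°, θ1=90°, e=0
step 1 (extend(1)): config: θ0=270°, θ1=90°, e=1
step 2 (extend(1)): config: θ0=270°, θ1=90°, e=2
uniquely the one of 36 2-step routes that fits.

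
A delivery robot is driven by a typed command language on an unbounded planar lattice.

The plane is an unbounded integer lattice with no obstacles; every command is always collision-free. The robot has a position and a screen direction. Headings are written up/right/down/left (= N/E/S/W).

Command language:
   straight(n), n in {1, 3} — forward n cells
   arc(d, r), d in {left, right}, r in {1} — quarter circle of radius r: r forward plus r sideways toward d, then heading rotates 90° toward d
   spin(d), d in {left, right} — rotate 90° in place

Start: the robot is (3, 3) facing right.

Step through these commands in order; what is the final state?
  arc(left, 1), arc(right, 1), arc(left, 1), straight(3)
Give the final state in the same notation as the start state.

(6, 9) facing up

start: (3, 3) facing right
[1] after arc(left, 1): (4, 4) facing up
[2] after arc(right, 1): (5, 5) facing right
[3] after arc(left, 1): (6, 6) facing up
[4] after straight(3): (6, 9) facing up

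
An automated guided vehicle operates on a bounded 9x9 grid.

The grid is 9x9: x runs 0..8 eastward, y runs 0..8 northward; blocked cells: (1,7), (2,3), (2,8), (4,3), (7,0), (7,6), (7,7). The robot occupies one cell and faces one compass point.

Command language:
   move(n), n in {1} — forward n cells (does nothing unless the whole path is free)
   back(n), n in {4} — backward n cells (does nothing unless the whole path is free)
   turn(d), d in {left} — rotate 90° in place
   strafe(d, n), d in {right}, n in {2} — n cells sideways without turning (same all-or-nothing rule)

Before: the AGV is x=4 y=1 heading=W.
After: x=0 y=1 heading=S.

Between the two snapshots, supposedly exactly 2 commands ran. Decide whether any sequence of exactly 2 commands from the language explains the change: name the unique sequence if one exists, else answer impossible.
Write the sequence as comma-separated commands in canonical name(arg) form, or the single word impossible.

impossible

every 2-command combo misses the target.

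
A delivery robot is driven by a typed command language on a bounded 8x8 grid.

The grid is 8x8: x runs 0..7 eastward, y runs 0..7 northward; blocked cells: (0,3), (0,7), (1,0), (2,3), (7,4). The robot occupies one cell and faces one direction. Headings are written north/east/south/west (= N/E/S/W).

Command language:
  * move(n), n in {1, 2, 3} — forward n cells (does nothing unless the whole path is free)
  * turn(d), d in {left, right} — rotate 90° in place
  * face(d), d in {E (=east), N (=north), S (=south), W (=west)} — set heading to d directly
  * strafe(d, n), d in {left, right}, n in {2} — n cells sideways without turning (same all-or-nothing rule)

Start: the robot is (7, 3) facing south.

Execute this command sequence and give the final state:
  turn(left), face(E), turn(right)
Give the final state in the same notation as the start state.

t0: (7, 3) facing south
t=1 turn(left) ⇒ (7, 3) facing east
t=2 face(E) ⇒ (7, 3) facing east
t=3 turn(right) ⇒ (7, 3) facing south

(7, 3) facing south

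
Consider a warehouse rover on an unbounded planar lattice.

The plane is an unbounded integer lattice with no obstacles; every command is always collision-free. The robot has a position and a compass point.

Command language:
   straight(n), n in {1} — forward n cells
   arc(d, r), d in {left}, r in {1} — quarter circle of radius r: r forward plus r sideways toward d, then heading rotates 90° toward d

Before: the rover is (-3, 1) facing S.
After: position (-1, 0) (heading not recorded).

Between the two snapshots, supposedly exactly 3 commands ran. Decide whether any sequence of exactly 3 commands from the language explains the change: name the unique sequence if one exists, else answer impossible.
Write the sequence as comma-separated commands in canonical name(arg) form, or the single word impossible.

key: running arc(left, 1) before straight(1) would end elsewhere — order is forced
begin: (-3, 1) facing S
[1] after straight(1): (-3, 0) facing S
[2] after arc(left, 1): (-2, -1) facing E
[3] after arc(left, 1): (-1, 0) facing N
no rival 3-sequence matches.

straight(1), arc(left, 1), arc(left, 1)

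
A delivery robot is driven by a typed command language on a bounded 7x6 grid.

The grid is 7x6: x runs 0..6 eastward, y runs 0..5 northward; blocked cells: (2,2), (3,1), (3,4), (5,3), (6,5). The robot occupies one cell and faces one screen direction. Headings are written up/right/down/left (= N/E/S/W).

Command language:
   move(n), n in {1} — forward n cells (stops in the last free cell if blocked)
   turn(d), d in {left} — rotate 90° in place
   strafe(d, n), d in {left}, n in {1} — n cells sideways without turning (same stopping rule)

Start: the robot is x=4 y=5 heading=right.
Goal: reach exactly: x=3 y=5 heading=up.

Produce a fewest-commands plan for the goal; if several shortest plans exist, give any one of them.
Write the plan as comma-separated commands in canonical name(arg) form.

turn(left), strafe(left, 1)

from: x=4 y=5 heading=right
[1] after turn(left): x=4 y=5 heading=up
[2] after strafe(left, 1): x=3 y=5 heading=up
shorter routes all fall short; 2 is best.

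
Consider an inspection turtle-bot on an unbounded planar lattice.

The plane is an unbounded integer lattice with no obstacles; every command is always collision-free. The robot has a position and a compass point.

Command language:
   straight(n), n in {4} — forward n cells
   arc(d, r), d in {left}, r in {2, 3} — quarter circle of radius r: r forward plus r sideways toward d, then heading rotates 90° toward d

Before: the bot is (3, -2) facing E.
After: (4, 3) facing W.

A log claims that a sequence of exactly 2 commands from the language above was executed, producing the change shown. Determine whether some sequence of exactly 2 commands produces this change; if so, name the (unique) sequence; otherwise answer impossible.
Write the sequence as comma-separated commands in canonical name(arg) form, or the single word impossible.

arc(left, 3), arc(left, 2)

key: position moved to (4,3) AND the heading swung to W — translation plus rotation needed
start: (3, -2) facing E
t=1 arc(left, 3) ⇒ (6, 1) facing N
t=2 arc(left, 2) ⇒ (4, 3) facing W
all 9 alternatives checked — unique.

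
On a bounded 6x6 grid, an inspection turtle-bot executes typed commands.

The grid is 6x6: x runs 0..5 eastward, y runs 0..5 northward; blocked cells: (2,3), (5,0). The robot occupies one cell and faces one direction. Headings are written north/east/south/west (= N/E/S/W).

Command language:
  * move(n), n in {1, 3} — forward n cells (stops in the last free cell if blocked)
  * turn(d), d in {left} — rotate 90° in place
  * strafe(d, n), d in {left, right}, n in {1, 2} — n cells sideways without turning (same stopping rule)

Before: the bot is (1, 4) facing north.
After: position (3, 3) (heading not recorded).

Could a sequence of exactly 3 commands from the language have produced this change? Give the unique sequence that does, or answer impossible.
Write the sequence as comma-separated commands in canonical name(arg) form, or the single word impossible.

strafe(right, 2), turn(left), strafe(left, 1)

key: order matters: swapping strafe(right, 2) and strafe(left, 1) lands elsewhere
t0: (1, 4) facing north
step 1 (strafe(right, 2)): (3, 4) facing north
step 2 (turn(left)): (3, 4) facing west
step 3 (strafe(left, 1)): (3, 3) facing west
all 343 alternatives checked — unique.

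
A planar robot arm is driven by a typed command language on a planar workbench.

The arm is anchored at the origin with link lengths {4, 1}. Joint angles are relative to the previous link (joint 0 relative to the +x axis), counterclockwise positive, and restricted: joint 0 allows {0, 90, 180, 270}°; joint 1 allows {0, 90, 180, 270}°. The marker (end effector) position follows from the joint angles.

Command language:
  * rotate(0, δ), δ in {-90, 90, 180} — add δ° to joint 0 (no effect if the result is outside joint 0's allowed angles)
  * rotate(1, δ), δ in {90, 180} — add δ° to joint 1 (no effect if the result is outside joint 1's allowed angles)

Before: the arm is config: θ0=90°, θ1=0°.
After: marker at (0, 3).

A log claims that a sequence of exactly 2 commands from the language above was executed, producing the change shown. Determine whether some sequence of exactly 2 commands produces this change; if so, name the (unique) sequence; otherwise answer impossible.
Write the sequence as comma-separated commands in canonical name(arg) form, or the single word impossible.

initial: config: θ0=90°, θ1=0°
1. rotate(1, 90) → config: θ0=90°, θ1=90°
2. rotate(1, 90) → config: θ0=90°, θ1=180°
uniquely the one of 25 2-step routes that fits.

rotate(1, 90), rotate(1, 90)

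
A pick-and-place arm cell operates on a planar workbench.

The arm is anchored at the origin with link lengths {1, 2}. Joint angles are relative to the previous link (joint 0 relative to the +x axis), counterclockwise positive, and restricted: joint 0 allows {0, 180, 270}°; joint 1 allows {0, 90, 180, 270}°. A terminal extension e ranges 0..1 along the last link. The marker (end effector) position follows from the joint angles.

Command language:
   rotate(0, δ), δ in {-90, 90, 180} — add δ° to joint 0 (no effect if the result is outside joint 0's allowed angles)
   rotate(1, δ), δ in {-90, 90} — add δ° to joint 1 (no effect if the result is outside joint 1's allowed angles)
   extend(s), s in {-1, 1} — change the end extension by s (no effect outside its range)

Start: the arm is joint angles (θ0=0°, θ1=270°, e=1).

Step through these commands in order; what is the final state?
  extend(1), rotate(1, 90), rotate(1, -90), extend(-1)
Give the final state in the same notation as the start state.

joint angles (θ0=0°, θ1=270°, e=0)

from: joint angles (θ0=0°, θ1=270°, e=1)
step 1 (extend(1)): joint angles (θ0=0°, θ1=270°, e=1)
step 2 (rotate(1, 90)): joint angles (θ0=0°, θ1=0°, e=1)
step 3 (rotate(1, -90)): joint angles (θ0=0°, θ1=270°, e=1)
step 4 (extend(-1)): joint angles (θ0=0°, θ1=270°, e=0)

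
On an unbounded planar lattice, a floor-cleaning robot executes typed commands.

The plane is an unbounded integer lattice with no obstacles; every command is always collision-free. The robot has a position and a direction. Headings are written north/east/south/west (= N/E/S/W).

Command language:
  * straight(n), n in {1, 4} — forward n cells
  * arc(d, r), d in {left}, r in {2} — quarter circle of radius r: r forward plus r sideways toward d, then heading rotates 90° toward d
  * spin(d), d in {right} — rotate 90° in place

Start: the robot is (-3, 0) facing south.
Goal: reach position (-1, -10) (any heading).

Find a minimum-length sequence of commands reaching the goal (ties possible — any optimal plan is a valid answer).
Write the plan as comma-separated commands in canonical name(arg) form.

straight(4), straight(4), arc(left, 2)

t0: (-3, 0) facing south
1. straight(4) → (-3, -4) facing south
2. straight(4) → (-3, -8) facing south
3. arc(left, 2) → (-1, -10) facing east
no 2-step plan works, so 3 is optimal.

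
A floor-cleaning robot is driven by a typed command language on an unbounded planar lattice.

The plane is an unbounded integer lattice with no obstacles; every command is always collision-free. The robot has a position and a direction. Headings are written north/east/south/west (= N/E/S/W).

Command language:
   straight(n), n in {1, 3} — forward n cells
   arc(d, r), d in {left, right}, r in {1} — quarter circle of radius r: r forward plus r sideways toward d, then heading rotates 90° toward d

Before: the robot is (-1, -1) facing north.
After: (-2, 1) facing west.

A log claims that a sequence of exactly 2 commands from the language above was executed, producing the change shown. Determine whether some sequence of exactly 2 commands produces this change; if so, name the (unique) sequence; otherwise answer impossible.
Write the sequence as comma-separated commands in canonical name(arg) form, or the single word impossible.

key: position moved to (-2,1) AND the heading swung to W — translation plus rotation needed
begin: (-1, -1) facing north
t=1 straight(1) ⇒ (-1, 0) facing north
t=2 arc(left, 1) ⇒ (-2, 1) facing west
no other 2-command option fits: unique.

straight(1), arc(left, 1)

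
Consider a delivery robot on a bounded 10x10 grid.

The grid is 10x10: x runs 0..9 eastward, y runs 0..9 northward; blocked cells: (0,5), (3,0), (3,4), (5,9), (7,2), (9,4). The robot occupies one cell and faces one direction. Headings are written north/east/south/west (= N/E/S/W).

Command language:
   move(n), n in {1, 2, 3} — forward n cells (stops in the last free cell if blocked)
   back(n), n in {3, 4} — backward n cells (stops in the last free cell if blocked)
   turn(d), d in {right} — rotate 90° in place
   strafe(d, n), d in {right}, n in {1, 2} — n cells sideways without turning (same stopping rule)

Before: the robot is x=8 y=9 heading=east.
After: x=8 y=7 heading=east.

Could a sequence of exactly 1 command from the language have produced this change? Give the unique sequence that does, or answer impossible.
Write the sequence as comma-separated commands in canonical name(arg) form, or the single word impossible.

key: heading stays E — the single command does not turn
from: x=8 y=9 heading=east
step 1 (strafe(right, 2)): x=8 y=7 heading=east
no other 1-command option fits: unique.

strafe(right, 2)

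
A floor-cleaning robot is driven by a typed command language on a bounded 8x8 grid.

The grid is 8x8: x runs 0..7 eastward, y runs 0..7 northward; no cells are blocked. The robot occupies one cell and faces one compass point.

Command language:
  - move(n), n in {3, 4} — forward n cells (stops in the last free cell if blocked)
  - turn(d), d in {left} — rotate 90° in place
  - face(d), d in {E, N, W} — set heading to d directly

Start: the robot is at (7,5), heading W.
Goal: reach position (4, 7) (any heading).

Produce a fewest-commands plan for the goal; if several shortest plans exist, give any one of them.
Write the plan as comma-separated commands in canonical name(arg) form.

move(3), face(N), move(4)

start: at (7,5), heading W
step 1 (move(3)): at (4,5), heading W
step 2 (face(N)): at (4,5), heading N
step 3 (move(4)): at (4,7), heading N
no 2-step plan works, so 3 is optimal.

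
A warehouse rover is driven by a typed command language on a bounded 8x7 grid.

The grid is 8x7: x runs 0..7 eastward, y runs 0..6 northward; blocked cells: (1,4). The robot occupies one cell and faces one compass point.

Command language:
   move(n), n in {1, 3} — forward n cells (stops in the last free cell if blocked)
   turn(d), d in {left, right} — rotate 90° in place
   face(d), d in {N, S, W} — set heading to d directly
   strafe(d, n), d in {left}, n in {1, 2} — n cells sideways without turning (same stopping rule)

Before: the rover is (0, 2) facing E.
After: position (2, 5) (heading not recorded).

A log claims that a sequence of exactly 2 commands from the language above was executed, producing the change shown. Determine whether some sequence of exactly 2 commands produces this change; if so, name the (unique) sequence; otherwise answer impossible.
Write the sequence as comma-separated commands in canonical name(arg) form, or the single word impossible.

all 81 sequences checked — none match.

impossible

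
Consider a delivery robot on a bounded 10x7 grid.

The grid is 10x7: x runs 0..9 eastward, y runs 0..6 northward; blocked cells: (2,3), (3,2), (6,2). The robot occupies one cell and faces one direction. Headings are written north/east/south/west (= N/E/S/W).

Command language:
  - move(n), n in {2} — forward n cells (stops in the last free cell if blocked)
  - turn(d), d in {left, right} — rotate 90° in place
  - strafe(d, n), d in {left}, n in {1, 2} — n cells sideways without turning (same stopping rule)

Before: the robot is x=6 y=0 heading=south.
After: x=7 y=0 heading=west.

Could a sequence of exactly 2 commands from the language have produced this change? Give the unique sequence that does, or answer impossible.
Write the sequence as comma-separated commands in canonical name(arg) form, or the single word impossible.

strafe(left, 1), turn(right)

key: position moved to (7,0) AND the heading swung to W — translation plus rotation needed
t0: x=6 y=0 heading=south
step 1 (strafe(left, 1)): x=7 y=0 heading=south
step 2 (turn(right)): x=7 y=0 heading=west
uniquely the one of 25 2-step routes that fits.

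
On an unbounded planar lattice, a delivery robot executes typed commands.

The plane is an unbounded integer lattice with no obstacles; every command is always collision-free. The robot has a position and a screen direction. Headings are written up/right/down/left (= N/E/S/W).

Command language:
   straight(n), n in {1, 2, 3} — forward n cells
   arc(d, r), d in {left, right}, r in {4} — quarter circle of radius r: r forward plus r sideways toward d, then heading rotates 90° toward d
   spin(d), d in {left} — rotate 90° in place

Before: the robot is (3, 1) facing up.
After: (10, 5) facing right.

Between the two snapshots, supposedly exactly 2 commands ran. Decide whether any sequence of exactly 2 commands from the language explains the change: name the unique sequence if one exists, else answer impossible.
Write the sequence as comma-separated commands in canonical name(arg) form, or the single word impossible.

key: order matters: swapping arc(right, 4) and straight(3) lands elsewhere
initial: (3, 1) facing up
1. arc(right, 4) → (7, 5) facing right
2. straight(3) → (10, 5) facing right
all 36 alternatives checked — unique.

arc(right, 4), straight(3)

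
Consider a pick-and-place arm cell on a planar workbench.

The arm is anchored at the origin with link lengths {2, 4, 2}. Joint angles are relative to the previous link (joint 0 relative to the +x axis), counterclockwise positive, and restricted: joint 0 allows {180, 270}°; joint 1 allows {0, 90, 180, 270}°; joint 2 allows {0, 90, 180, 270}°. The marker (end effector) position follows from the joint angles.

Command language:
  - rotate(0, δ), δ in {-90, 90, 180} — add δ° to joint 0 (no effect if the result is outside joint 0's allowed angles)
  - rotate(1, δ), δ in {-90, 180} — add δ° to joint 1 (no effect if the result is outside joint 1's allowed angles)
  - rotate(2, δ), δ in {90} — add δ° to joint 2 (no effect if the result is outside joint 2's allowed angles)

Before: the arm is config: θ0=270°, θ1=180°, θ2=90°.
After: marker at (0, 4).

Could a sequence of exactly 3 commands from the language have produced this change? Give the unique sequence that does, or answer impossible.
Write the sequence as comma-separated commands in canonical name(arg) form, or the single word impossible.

rotate(2, 90), rotate(2, 90), rotate(2, 90)

initial: config: θ0=270°, θ1=180°, θ2=90°
t=1 rotate(2, 90) ⇒ config: θ0=270°, θ1=180°, θ2=180°
t=2 rotate(2, 90) ⇒ config: θ0=270°, θ1=180°, θ2=270°
t=3 rotate(2, 90) ⇒ config: θ0=270°, θ1=180°, θ2=0°
no rival 3-sequence matches.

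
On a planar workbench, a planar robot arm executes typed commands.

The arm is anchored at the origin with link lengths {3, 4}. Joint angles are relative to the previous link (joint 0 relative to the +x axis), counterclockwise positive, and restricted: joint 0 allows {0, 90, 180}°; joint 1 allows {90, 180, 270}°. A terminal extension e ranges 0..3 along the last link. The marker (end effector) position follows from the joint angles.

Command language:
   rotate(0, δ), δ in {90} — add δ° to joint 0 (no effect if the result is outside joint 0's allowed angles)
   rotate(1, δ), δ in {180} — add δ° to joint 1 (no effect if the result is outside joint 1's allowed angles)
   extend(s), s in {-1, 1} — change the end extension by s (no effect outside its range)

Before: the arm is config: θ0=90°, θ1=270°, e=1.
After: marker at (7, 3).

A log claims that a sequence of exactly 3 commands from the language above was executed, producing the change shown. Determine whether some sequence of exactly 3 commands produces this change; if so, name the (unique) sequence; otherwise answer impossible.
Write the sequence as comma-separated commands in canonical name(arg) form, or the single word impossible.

extend(1), extend(1), extend(1)

start: config: θ0=90°, θ1=270°, e=1
step 1 (extend(1)): config: θ0=90°, θ1=270°, e=2
step 2 (extend(1)): config: θ0=90°, θ1=270°, e=3
step 3 (extend(1)): config: θ0=90°, θ1=270°, e=3
no rival 3-sequence matches.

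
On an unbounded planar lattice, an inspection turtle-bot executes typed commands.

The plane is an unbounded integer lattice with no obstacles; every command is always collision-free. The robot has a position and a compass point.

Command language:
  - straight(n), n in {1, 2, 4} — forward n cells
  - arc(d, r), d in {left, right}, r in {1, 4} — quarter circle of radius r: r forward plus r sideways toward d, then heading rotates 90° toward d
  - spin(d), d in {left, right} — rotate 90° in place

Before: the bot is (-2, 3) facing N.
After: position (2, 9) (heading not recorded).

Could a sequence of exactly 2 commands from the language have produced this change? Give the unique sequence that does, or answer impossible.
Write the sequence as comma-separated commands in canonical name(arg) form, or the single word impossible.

straight(2), arc(right, 4)

key: order matters: swapping straight(2) and arc(right, 4) lands elsewhere
start: (-2, 3) facing N
1. straight(2) → (-2, 5) facing N
2. arc(right, 4) → (2, 9) facing E
uniquely the one of 81 2-step routes that fits.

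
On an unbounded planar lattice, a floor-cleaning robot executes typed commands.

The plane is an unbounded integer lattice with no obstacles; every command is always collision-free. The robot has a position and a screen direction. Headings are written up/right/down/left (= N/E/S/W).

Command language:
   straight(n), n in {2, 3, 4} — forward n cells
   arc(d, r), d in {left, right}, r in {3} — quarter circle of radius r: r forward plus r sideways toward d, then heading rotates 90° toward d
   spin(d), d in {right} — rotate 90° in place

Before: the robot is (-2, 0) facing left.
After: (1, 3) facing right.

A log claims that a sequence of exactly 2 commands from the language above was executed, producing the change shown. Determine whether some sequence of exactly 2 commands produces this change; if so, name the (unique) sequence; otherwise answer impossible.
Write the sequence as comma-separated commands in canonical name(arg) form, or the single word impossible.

spin(right), arc(right, 3)

key: cell and facing (now E) both changed — the 2 commands mix motion and turning
from: (-2, 0) facing left
t=1 spin(right) ⇒ (-2, 0) facing up
t=2 arc(right, 3) ⇒ (1, 3) facing right
no rival 2-sequence matches.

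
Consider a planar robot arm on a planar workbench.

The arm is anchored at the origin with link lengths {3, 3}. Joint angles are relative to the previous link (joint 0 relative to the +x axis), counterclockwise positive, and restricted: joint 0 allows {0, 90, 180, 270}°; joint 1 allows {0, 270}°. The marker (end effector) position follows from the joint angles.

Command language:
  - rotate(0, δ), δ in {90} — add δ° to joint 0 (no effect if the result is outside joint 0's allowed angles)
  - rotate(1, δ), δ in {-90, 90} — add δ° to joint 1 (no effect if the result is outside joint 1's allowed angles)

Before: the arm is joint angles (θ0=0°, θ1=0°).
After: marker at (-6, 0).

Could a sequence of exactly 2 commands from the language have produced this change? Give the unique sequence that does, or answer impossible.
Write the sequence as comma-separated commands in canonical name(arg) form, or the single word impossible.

rotate(0, 90), rotate(0, 90)

start: joint angles (θ0=0°, θ1=0°)
1. rotate(0, 90) → joint angles (θ0=90°, θ1=0°)
2. rotate(0, 90) → joint angles (θ0=180°, θ1=0°)
no rival 2-sequence matches.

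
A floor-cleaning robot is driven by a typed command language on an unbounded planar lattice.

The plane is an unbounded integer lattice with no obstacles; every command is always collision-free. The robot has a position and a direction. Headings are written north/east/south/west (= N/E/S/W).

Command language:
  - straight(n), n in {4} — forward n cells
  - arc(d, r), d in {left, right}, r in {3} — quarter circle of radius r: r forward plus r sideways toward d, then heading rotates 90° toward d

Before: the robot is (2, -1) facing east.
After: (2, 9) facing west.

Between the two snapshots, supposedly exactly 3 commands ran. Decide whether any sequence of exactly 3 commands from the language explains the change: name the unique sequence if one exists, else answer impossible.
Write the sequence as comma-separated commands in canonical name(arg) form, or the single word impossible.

arc(left, 3), straight(4), arc(left, 3)

key: cell and facing (now W) both changed — the 3 commands mix motion and turning
from: (2, -1) facing east
step 1 (arc(left, 3)): (5, 2) facing north
step 2 (straight(4)): (5, 6) facing north
step 3 (arc(left, 3)): (2, 9) facing west
no other 3-command option fits: unique.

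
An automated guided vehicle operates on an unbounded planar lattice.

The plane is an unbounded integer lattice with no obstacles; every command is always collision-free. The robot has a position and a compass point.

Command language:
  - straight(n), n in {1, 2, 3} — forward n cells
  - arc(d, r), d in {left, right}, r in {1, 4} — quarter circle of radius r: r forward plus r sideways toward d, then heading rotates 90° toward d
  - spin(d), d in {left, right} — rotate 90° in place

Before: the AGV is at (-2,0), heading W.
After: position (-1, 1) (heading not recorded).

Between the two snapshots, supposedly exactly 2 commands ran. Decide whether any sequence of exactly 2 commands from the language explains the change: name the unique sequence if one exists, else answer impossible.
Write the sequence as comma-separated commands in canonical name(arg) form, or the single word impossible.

spin(right), arc(right, 1)

key: running arc(right, 1) before spin(right) would end elsewhere — order is forced
from: at (-2,0), heading W
[1] after spin(right): at (-2,0), heading N
[2] after arc(right, 1): at (-1,1), heading E
no other 2-command option fits: unique.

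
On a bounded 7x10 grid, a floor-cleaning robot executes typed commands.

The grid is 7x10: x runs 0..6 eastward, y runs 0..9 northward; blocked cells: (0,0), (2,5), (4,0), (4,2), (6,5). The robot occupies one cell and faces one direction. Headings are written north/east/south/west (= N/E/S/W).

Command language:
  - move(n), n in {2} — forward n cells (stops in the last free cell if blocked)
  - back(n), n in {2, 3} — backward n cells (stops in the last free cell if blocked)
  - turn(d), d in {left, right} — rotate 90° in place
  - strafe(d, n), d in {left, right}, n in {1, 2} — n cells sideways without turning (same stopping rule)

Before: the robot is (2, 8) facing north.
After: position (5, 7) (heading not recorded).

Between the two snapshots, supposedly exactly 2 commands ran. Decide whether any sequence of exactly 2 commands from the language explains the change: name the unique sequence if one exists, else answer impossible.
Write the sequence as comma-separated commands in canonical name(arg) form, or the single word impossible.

impossible

checked all 2-command options: none fits.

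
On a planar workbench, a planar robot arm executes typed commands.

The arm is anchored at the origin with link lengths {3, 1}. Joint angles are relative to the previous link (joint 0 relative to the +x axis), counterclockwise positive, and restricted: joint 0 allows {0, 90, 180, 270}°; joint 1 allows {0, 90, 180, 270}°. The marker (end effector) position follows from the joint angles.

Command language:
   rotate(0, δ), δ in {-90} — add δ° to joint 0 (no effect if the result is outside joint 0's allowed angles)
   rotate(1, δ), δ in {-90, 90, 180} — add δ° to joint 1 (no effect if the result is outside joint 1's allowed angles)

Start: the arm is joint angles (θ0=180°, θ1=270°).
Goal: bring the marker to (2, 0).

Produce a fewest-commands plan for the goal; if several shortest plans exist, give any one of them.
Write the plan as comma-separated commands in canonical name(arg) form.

rotate(0, -90), rotate(0, -90), rotate(1, -90)

initial: joint angles (θ0=180°, θ1=270°)
t=1 rotate(0, -90) ⇒ joint angles (θ0=90°, θ1=270°)
t=2 rotate(0, -90) ⇒ joint angles (θ0=0°, θ1=270°)
t=3 rotate(1, -90) ⇒ joint angles (θ0=0°, θ1=180°)
shorter routes all fall short; 3 is best.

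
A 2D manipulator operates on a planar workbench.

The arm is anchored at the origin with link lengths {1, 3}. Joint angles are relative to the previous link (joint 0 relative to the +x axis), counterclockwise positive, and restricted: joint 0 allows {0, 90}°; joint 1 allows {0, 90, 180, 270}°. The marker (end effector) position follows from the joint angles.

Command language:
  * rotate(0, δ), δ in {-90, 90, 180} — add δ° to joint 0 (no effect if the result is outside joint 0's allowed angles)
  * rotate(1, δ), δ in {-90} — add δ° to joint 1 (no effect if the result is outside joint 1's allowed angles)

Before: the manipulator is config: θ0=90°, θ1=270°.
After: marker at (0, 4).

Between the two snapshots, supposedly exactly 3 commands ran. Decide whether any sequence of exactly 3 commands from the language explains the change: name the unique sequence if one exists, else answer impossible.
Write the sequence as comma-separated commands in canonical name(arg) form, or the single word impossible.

initial: config: θ0=90°, θ1=270°
[1] after rotate(1, -90): config: θ0=90°, θ1=180°
[2] after rotate(1, -90): config: θ0=90°, θ1=90°
[3] after rotate(1, -90): config: θ0=90°, θ1=0°
no rival 3-sequence matches.

rotate(1, -90), rotate(1, -90), rotate(1, -90)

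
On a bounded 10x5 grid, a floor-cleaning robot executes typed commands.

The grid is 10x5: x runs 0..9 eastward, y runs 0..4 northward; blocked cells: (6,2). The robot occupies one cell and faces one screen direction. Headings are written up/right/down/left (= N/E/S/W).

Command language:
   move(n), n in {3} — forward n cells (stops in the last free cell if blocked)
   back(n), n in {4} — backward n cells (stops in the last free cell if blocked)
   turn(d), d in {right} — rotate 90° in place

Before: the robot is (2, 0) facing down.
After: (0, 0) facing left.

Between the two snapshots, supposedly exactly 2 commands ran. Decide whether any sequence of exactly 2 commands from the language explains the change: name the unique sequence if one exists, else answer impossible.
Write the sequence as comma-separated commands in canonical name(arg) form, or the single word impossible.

key: order matters: swapping turn(right) and move(3) lands elsewhere
from: (2, 0) facing down
1. turn(right) → (2, 0) facing left
2. move(3) → (0, 0) facing left
no rival 2-sequence matches.

turn(right), move(3)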